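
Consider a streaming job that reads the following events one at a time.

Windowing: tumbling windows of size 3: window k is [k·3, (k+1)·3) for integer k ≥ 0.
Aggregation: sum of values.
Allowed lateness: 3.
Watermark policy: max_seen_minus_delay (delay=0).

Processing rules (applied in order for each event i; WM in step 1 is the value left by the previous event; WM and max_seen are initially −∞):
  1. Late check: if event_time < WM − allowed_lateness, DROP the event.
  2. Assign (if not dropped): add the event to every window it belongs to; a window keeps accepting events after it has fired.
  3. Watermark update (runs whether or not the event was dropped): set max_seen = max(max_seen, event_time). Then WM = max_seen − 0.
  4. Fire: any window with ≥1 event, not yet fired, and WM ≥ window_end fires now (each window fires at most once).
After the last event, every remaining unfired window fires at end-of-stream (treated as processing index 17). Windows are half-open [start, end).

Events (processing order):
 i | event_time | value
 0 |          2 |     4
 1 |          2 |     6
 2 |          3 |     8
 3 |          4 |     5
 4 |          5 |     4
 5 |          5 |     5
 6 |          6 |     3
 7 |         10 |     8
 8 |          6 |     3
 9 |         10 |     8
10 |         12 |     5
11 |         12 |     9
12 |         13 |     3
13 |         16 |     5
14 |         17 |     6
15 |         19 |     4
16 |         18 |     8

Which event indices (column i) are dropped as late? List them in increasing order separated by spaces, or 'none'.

8

i=0 t=2 v=4: → [0,3); WM=2
i=1 t=2 v=6: → [0,3); WM=2
i=2 t=3 v=8: → [3,6); WM=3; [0,3) fires=10
i=3 t=4 v=5: → [3,6); WM=4
i=4 t=5 v=4: → [3,6); WM=5
i=5 t=5 v=5: → [3,6); WM=5
i=6 t=6 v=3: → [6,9); WM=6; [3,6) fires=22
i=7 t=10 v=8: → [9,12); WM=10; [6,9) fires=3
i=8 t=6 v=3: DROP (t<10-3); WM=10
i=9 t=10 v=8: → [9,12); WM=10
i=10 t=12 v=5: → [12,15); WM=12; [9,12) fires=16
i=11 t=12 v=9: → [12,15); WM=12
i=12 t=13 v=3: → [12,15); WM=13
i=13 t=16 v=5: → [15,18); WM=16; [12,15) fires=17
i=14 t=17 v=6: → [15,18); WM=17
i=15 t=19 v=4: → [18,21); WM=19; [15,18) fires=11
i=16 t=18 v=8: → [18,21); WM=19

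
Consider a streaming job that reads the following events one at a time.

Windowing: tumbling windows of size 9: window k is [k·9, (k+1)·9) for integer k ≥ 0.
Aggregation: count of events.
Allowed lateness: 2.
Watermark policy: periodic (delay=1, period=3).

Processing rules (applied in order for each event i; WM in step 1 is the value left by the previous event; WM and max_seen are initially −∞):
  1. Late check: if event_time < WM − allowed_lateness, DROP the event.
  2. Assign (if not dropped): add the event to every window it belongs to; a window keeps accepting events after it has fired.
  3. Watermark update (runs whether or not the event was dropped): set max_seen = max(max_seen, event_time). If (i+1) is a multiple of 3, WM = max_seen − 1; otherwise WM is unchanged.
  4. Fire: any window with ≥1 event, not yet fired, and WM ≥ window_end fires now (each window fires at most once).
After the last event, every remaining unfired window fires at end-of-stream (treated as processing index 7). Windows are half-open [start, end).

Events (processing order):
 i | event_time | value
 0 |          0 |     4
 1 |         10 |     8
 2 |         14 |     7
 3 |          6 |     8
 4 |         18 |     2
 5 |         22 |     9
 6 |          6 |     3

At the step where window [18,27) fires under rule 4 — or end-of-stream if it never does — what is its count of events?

2

i=0 t=0 v=4: → [0,9); WM=−∞
i=1 t=10 v=8: → [9,18); WM=−∞
i=2 t=14 v=7: → [9,18); WM=13; [0,9) fires=1
i=3 t=6 v=8: DROP (t<13-2); WM=13
i=4 t=18 v=2: → [18,27); WM=13
i=5 t=22 v=9: → [18,27); WM=21; [9,18) fires=2
i=6 t=6 v=3: DROP (t<21-2); WM=21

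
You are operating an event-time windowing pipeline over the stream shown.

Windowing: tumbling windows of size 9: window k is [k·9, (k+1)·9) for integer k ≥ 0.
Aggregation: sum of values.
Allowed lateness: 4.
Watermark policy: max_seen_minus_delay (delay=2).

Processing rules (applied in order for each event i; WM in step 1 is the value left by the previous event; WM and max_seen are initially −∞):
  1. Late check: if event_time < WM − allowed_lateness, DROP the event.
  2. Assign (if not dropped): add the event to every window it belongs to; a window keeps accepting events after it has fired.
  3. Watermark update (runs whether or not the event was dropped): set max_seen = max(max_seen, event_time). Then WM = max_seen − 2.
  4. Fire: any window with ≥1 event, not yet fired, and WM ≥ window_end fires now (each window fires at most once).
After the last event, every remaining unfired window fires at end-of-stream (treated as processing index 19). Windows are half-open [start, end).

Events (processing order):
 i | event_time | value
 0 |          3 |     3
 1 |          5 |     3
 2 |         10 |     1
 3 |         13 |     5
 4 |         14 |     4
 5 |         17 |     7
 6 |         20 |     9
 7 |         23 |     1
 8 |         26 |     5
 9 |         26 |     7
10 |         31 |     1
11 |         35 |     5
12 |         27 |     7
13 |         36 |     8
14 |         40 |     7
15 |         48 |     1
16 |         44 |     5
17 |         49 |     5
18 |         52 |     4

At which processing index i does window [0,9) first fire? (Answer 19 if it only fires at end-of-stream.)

i=0 t=3 v=3: → [0,9); WM=1
i=1 t=5 v=3: → [0,9); WM=3
i=2 t=10 v=1: → [9,18); WM=8
i=3 t=13 v=5: → [9,18); WM=11; [0,9) fires=6
i=4 t=14 v=4: → [9,18); WM=12
i=5 t=17 v=7: → [9,18); WM=15
i=6 t=20 v=9: → [18,27); WM=18; [9,18) fires=17
i=7 t=23 v=1: → [18,27); WM=21
i=8 t=26 v=5: → [18,27); WM=24
i=9 t=26 v=7: → [18,27); WM=24
i=10 t=31 v=1: → [27,36); WM=29; [18,27) fires=22
i=11 t=35 v=5: → [27,36); WM=33
i=12 t=27 v=7: DROP (t<33-4); WM=33
i=13 t=36 v=8: → [36,45); WM=34
i=14 t=40 v=7: → [36,45); WM=38; [27,36) fires=6
i=15 t=48 v=1: → [45,54); WM=46; [36,45) fires=15
i=16 t=44 v=5: → [36,45); WM=46
i=17 t=49 v=5: → [45,54); WM=47
i=18 t=52 v=4: → [45,54); WM=50

3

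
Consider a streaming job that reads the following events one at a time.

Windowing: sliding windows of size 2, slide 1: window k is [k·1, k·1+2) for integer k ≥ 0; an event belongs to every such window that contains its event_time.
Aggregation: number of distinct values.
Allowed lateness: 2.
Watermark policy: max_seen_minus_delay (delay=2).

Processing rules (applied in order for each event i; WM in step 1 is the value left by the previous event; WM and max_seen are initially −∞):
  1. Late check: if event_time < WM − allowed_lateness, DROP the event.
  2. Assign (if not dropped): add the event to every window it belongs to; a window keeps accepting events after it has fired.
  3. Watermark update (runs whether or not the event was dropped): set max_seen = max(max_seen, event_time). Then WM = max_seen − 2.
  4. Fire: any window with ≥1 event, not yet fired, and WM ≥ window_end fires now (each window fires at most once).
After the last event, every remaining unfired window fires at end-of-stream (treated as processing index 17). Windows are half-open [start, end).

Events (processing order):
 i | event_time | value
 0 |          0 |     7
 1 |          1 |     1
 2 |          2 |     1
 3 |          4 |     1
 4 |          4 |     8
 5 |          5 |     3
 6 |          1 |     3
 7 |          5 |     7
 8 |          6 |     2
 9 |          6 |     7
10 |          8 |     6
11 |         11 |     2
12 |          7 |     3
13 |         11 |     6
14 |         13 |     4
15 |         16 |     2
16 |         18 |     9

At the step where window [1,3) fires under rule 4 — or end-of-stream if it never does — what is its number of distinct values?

i=0 t=0 v=7: → [0,2); WM=-2
i=1 t=1 v=1: → [1,3),[0,2); WM=-1
i=2 t=2 v=1: → [2,4),[1,3); WM=0
i=3 t=4 v=1: → [4,6),[3,5); WM=2; [0,2) fires=2
i=4 t=4 v=8: → [4,6),[3,5); WM=2
i=5 t=5 v=3: → [5,7),[4,6); WM=3; [1,3) fires=1
i=6 t=1 v=3: → [1,3),[0,2); WM=3
i=7 t=5 v=7: → [5,7),[4,6); WM=3
i=8 t=6 v=2: → [6,8),[5,7); WM=4; [2,4) fires=1
i=9 t=6 v=7: → [6,8),[5,7); WM=4
i=10 t=8 v=6: → [8,10),[7,9); WM=6; [3,5) fires=2 [4,6) fires=4
i=11 t=11 v=2: → [11,13),[10,12); WM=9; [5,7) fires=3 [6,8) fires=2 [7,9) fires=1
i=12 t=7 v=3: → [7,9),[6,8); WM=9
i=13 t=11 v=6: → [11,13),[10,12); WM=9
i=14 t=13 v=4: → [13,15),[12,14); WM=11; [8,10) fires=1
i=15 t=16 v=2: → [16,18),[15,17); WM=14; [10,12) fires=2 [11,13) fires=2 [12,14) fires=1
i=16 t=18 v=9: → [18,20),[17,19); WM=16; [13,15) fires=1

1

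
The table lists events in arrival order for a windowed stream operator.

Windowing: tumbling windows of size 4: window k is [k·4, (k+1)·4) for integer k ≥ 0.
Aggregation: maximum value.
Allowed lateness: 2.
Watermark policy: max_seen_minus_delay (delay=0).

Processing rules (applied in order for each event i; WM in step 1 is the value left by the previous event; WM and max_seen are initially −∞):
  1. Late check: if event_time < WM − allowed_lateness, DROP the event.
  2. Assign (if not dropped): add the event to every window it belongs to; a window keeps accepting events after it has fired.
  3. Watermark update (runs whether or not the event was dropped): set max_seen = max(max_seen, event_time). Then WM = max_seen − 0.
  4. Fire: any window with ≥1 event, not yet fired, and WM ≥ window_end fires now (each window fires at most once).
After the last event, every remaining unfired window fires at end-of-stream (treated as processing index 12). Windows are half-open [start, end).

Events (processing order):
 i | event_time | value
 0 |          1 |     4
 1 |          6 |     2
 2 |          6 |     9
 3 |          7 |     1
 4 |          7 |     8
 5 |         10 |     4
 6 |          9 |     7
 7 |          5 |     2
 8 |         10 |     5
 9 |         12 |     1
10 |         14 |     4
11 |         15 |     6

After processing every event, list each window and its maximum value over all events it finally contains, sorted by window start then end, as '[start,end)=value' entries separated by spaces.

[0,4)=4 [4,8)=9 [8,12)=7 [12,16)=6

i=0 t=1 v=4: → [0,4); WM=1
i=1 t=6 v=2: → [4,8); WM=6; [0,4) fires=4
i=2 t=6 v=9: → [4,8); WM=6
i=3 t=7 v=1: → [4,8); WM=7
i=4 t=7 v=8: → [4,8); WM=7
i=5 t=10 v=4: → [8,12); WM=10; [4,8) fires=9
i=6 t=9 v=7: → [8,12); WM=10
i=7 t=5 v=2: DROP (t<10-2); WM=10
i=8 t=10 v=5: → [8,12); WM=10
i=9 t=12 v=1: → [12,16); WM=12; [8,12) fires=7
i=10 t=14 v=4: → [12,16); WM=14
i=11 t=15 v=6: → [12,16); WM=15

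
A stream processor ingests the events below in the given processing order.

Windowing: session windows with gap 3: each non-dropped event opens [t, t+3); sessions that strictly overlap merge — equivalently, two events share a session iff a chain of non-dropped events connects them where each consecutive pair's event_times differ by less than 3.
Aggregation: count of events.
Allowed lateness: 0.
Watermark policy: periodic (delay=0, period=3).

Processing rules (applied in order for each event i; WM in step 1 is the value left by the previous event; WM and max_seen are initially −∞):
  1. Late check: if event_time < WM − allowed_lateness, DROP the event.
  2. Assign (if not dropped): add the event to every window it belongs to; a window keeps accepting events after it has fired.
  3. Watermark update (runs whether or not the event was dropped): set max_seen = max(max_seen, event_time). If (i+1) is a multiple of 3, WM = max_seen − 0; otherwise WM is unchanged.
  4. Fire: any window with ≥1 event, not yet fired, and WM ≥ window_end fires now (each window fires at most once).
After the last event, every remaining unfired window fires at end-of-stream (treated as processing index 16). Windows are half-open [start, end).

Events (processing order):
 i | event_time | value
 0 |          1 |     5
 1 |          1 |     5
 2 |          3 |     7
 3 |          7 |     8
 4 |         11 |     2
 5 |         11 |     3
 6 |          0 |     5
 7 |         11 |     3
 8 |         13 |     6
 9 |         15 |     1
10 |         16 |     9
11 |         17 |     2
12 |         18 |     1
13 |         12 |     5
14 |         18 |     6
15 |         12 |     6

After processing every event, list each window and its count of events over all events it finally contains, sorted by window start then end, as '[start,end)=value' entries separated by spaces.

i=0 t=1 v=5: → [1,4); WM=−∞
i=1 t=1 v=5: → [1,4); WM=−∞
i=2 t=3 v=7: → [1,6); WM=3
i=3 t=7 v=8: → [7,10); WM=3
i=4 t=11 v=2: → [11,14); WM=3
i=5 t=11 v=3: → [11,14); WM=11
i=6 t=0 v=5: DROP (t<11-0); WM=11
i=7 t=11 v=3: → [11,14); WM=11
i=8 t=13 v=6: → [11,16); WM=13
i=9 t=15 v=1: → [11,18); WM=13
i=10 t=16 v=9: → [11,19); WM=13
i=11 t=17 v=2: → [11,20); WM=17
i=12 t=18 v=1: → [11,21); WM=17
i=13 t=12 v=5: DROP (t<17-0); WM=17
i=14 t=18 v=6: → [11,21); WM=18
i=15 t=12 v=6: DROP (t<18-0); WM=18

[1,6)=3 [7,10)=1 [11,21)=9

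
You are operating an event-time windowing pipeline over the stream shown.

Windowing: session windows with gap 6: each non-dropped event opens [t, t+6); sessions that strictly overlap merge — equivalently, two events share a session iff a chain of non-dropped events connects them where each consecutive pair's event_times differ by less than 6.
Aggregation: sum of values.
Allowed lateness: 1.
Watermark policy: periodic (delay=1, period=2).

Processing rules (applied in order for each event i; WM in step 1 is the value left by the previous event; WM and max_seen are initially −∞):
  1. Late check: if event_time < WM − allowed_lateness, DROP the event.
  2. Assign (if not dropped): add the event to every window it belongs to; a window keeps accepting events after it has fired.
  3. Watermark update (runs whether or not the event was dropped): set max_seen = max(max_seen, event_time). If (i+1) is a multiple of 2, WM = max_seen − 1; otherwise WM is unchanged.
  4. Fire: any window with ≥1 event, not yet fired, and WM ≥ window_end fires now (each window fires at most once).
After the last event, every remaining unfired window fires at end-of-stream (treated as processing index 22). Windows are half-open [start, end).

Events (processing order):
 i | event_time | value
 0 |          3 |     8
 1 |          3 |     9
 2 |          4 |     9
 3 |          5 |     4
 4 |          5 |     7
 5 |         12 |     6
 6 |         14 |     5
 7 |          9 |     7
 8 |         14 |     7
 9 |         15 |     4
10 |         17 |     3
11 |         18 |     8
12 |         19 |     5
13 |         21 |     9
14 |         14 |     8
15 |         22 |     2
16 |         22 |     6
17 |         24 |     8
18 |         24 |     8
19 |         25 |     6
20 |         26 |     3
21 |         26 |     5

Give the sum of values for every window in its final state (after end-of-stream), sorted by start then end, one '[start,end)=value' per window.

[3,11)=37 [12,32)=85

i=0 t=3 v=8: → [3,9); WM=−∞
i=1 t=3 v=9: → [3,9); WM=2
i=2 t=4 v=9: → [3,10); WM=2
i=3 t=5 v=4: → [3,11); WM=4
i=4 t=5 v=7: → [3,11); WM=4
i=5 t=12 v=6: → [12,18); WM=11
i=6 t=14 v=5: → [12,20); WM=11
i=7 t=9 v=7: DROP (t<11-1); WM=13
i=8 t=14 v=7: → [12,20); WM=13
i=9 t=15 v=4: → [12,21); WM=14
i=10 t=17 v=3: → [12,23); WM=14
i=11 t=18 v=8: → [12,24); WM=17
i=12 t=19 v=5: → [12,25); WM=17
i=13 t=21 v=9: → [12,27); WM=20
i=14 t=14 v=8: DROP (t<20-1); WM=20
i=15 t=22 v=2: → [12,28); WM=21
i=16 t=22 v=6: → [12,28); WM=21
i=17 t=24 v=8: → [12,30); WM=23
i=18 t=24 v=8: → [12,30); WM=23
i=19 t=25 v=6: → [12,31); WM=24
i=20 t=26 v=3: → [12,32); WM=24
i=21 t=26 v=5: → [12,32); WM=25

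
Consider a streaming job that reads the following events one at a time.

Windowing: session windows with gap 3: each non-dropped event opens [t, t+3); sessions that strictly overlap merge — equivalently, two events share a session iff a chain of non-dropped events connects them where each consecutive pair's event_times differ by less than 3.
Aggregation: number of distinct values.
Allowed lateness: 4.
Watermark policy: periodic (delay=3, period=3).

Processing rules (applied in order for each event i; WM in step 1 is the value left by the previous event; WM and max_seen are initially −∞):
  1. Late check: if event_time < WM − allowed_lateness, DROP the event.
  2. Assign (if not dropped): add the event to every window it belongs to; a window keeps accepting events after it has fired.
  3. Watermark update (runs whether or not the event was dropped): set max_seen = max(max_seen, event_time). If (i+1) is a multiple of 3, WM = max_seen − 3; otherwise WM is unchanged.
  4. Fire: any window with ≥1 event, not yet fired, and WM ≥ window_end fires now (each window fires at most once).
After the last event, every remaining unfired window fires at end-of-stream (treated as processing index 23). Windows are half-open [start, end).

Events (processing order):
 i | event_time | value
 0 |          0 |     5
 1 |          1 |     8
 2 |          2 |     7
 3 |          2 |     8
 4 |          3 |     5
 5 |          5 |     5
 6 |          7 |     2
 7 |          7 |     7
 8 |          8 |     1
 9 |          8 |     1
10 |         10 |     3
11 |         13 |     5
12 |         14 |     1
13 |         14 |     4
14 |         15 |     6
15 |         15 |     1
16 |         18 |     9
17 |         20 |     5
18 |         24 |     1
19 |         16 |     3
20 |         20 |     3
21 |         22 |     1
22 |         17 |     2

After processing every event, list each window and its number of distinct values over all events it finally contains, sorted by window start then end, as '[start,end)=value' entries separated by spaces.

[0,13)=6 [13,27)=7

i=0 t=0 v=5: → [0,3); WM=−∞
i=1 t=1 v=8: → [0,4); WM=−∞
i=2 t=2 v=7: → [0,5); WM=-1
i=3 t=2 v=8: → [0,5); WM=-1
i=4 t=3 v=5: → [0,6); WM=-1
i=5 t=5 v=5: → [0,8); WM=2
i=6 t=7 v=2: → [0,10); WM=2
i=7 t=7 v=7: → [0,10); WM=2
i=8 t=8 v=1: → [0,11); WM=5
i=9 t=8 v=1: → [0,11); WM=5
i=10 t=10 v=3: → [0,13); WM=5
i=11 t=13 v=5: → [13,16); WM=10
i=12 t=14 v=1: → [13,17); WM=10
i=13 t=14 v=4: → [13,17); WM=10
i=14 t=15 v=6: → [13,18); WM=12
i=15 t=15 v=1: → [13,18); WM=12
i=16 t=18 v=9: → [18,21); WM=12
i=17 t=20 v=5: → [18,23); WM=17
i=18 t=24 v=1: → [24,27); WM=17
i=19 t=16 v=3: → [13,23); WM=17
i=20 t=20 v=3: → [13,23); WM=21
i=21 t=22 v=1: → [13,27); WM=21
i=22 t=17 v=2: → [13,27); WM=21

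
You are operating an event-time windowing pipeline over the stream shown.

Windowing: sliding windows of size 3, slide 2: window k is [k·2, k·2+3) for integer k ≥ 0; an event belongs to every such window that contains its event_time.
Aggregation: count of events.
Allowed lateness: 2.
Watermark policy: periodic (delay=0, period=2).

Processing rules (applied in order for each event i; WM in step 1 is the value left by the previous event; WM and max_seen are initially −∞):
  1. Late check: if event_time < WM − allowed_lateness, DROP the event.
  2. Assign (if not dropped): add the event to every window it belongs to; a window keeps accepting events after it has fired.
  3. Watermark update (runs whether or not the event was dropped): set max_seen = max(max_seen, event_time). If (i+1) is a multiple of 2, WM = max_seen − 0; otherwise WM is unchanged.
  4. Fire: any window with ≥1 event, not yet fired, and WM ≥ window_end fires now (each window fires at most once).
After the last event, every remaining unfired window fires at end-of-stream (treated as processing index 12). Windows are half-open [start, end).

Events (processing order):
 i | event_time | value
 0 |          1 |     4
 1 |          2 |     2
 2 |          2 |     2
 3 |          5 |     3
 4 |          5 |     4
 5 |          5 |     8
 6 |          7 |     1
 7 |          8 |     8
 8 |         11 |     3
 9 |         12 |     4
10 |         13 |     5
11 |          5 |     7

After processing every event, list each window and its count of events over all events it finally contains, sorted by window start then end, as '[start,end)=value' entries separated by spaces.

[0,3)=3 [2,5)=2 [4,7)=3 [6,9)=2 [8,11)=1 [10,13)=2 [12,15)=2

i=0 t=1 v=4: → [0,3); WM=−∞
i=1 t=2 v=2: → [2,5),[0,3); WM=2
i=2 t=2 v=2: → [2,5),[0,3); WM=2
i=3 t=5 v=3: → [4,7); WM=5; [0,3) fires=3 [2,5) fires=2
i=4 t=5 v=4: → [4,7); WM=5
i=5 t=5 v=8: → [4,7); WM=5
i=6 t=7 v=1: → [6,9); WM=5
i=7 t=8 v=8: → [8,11),[6,9); WM=8; [4,7) fires=3
i=8 t=11 v=3: → [10,13); WM=8
i=9 t=12 v=4: → [12,15),[10,13); WM=12; [6,9) fires=2 [8,11) fires=1
i=10 t=13 v=5: → [12,15); WM=12
i=11 t=5 v=7: DROP (t<12-2); WM=13; [10,13) fires=2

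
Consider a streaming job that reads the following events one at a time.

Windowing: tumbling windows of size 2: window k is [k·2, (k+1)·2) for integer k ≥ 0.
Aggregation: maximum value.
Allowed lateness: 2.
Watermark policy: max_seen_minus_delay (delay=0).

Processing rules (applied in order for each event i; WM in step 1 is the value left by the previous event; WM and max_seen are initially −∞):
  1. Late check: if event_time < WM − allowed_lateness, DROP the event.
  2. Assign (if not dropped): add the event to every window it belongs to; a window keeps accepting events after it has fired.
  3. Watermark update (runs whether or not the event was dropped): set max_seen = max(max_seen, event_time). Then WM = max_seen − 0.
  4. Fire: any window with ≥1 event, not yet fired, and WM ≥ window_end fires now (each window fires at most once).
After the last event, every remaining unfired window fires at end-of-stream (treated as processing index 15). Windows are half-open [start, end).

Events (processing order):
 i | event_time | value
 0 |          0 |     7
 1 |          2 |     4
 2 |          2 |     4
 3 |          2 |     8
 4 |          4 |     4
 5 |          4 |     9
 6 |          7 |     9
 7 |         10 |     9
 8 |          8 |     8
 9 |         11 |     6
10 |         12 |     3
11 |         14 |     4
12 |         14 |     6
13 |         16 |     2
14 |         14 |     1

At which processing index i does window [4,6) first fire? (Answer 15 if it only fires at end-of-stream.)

i=0 t=0 v=7: → [0,2); WM=0
i=1 t=2 v=4: → [2,4); WM=2; [0,2) fires=7
i=2 t=2 v=4: → [2,4); WM=2
i=3 t=2 v=8: → [2,4); WM=2
i=4 t=4 v=4: → [4,6); WM=4; [2,4) fires=8
i=5 t=4 v=9: → [4,6); WM=4
i=6 t=7 v=9: → [6,8); WM=7; [4,6) fires=9
i=7 t=10 v=9: → [10,12); WM=10; [6,8) fires=9
i=8 t=8 v=8: → [8,10); WM=10; [8,10) fires=8
i=9 t=11 v=6: → [10,12); WM=11
i=10 t=12 v=3: → [12,14); WM=12; [10,12) fires=9
i=11 t=14 v=4: → [14,16); WM=14; [12,14) fires=3
i=12 t=14 v=6: → [14,16); WM=14
i=13 t=16 v=2: → [16,18); WM=16; [14,16) fires=6
i=14 t=14 v=1: → [14,16); WM=16

6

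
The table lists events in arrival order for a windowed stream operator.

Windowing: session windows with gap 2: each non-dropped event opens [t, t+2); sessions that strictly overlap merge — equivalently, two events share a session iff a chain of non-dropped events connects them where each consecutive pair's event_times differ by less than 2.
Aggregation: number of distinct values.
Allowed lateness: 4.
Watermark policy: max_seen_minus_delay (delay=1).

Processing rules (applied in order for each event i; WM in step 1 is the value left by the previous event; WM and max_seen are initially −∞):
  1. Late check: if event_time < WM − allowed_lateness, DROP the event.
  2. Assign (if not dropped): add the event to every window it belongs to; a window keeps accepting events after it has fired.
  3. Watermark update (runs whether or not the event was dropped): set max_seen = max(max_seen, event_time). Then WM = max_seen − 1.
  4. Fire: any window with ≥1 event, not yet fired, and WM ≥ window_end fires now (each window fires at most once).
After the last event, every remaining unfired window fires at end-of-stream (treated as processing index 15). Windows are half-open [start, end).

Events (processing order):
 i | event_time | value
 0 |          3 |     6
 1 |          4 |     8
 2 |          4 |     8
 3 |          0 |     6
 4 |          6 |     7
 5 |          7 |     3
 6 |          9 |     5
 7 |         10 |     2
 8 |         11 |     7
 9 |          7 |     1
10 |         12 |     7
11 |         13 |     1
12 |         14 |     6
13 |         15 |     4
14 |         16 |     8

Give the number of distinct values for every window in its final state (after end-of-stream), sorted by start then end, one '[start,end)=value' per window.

[0,2)=1 [3,6)=2 [6,9)=3 [9,18)=7

i=0 t=3 v=6: → [3,5); WM=2
i=1 t=4 v=8: → [3,6); WM=3
i=2 t=4 v=8: → [3,6); WM=3
i=3 t=0 v=6: → [0,2); WM=3
i=4 t=6 v=7: → [6,8); WM=5
i=5 t=7 v=3: → [6,9); WM=6
i=6 t=9 v=5: → [9,11); WM=8
i=7 t=10 v=2: → [9,12); WM=9
i=8 t=11 v=7: → [9,13); WM=10
i=9 t=7 v=1: → [6,9); WM=10
i=10 t=12 v=7: → [9,14); WM=11
i=11 t=13 v=1: → [9,15); WM=12
i=12 t=14 v=6: → [9,16); WM=13
i=13 t=15 v=4: → [9,17); WM=14
i=14 t=16 v=8: → [9,18); WM=15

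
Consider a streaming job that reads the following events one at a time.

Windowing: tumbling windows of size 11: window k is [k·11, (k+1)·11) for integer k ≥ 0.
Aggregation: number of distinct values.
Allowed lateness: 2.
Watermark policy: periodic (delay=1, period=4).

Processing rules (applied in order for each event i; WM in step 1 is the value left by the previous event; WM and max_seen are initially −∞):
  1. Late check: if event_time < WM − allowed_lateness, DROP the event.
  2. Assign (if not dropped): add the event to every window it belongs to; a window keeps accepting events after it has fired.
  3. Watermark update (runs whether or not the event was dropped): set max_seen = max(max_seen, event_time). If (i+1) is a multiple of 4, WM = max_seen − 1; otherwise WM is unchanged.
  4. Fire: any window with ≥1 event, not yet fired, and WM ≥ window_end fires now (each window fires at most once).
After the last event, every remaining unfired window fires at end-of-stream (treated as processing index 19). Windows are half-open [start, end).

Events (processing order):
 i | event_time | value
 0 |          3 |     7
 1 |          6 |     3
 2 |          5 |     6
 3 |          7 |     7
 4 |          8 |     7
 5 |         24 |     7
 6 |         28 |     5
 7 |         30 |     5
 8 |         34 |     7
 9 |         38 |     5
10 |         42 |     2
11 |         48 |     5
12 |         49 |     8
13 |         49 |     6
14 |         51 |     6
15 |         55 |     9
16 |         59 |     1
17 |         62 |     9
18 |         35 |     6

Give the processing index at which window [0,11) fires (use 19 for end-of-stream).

7

i=0 t=3 v=7: → [0,11); WM=−∞
i=1 t=6 v=3: → [0,11); WM=−∞
i=2 t=5 v=6: → [0,11); WM=−∞
i=3 t=7 v=7: → [0,11); WM=6
i=4 t=8 v=7: → [0,11); WM=6
i=5 t=24 v=7: → [22,33); WM=6
i=6 t=28 v=5: → [22,33); WM=6
i=7 t=30 v=5: → [22,33); WM=29; [0,11) fires=3
i=8 t=34 v=7: → [33,44); WM=29
i=9 t=38 v=5: → [33,44); WM=29
i=10 t=42 v=2: → [33,44); WM=29
i=11 t=48 v=5: → [44,55); WM=47; [22,33) fires=2 [33,44) fires=3
i=12 t=49 v=8: → [44,55); WM=47
i=13 t=49 v=6: → [44,55); WM=47
i=14 t=51 v=6: → [44,55); WM=47
i=15 t=55 v=9: → [55,66); WM=54
i=16 t=59 v=1: → [55,66); WM=54
i=17 t=62 v=9: → [55,66); WM=54
i=18 t=35 v=6: DROP (t<54-2); WM=54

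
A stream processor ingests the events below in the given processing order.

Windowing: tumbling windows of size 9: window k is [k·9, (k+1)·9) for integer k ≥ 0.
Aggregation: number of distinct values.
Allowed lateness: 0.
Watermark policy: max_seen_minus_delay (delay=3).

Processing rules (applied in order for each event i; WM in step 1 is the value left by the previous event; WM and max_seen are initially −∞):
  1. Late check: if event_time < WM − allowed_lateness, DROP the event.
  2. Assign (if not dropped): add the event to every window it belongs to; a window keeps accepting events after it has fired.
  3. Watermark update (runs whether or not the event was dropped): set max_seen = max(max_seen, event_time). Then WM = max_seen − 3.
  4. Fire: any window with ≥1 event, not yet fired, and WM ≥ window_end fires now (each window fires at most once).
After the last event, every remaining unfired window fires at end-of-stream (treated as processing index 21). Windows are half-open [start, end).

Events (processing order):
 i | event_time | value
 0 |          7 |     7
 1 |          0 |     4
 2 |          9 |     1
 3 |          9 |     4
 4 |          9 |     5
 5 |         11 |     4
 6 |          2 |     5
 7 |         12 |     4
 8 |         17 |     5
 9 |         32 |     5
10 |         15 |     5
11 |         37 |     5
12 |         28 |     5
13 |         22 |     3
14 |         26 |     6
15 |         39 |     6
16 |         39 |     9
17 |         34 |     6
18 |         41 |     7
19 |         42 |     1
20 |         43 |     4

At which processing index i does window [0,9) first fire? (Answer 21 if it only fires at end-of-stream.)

7

i=0 t=7 v=7: → [0,9); WM=4
i=1 t=0 v=4: DROP (t<4-0); WM=4
i=2 t=9 v=1: → [9,18); WM=6
i=3 t=9 v=4: → [9,18); WM=6
i=4 t=9 v=5: → [9,18); WM=6
i=5 t=11 v=4: → [9,18); WM=8
i=6 t=2 v=5: DROP (t<8-0); WM=8
i=7 t=12 v=4: → [9,18); WM=9; [0,9) fires=1
i=8 t=17 v=5: → [9,18); WM=14
i=9 t=32 v=5: → [27,36); WM=29; [9,18) fires=3
i=10 t=15 v=5: DROP (t<29-0); WM=29
i=11 t=37 v=5: → [36,45); WM=34
i=12 t=28 v=5: DROP (t<34-0); WM=34
i=13 t=22 v=3: DROP (t<34-0); WM=34
i=14 t=26 v=6: DROP (t<34-0); WM=34
i=15 t=39 v=6: → [36,45); WM=36; [27,36) fires=1
i=16 t=39 v=9: → [36,45); WM=36
i=17 t=34 v=6: DROP (t<36-0); WM=36
i=18 t=41 v=7: → [36,45); WM=38
i=19 t=42 v=1: → [36,45); WM=39
i=20 t=43 v=4: → [36,45); WM=40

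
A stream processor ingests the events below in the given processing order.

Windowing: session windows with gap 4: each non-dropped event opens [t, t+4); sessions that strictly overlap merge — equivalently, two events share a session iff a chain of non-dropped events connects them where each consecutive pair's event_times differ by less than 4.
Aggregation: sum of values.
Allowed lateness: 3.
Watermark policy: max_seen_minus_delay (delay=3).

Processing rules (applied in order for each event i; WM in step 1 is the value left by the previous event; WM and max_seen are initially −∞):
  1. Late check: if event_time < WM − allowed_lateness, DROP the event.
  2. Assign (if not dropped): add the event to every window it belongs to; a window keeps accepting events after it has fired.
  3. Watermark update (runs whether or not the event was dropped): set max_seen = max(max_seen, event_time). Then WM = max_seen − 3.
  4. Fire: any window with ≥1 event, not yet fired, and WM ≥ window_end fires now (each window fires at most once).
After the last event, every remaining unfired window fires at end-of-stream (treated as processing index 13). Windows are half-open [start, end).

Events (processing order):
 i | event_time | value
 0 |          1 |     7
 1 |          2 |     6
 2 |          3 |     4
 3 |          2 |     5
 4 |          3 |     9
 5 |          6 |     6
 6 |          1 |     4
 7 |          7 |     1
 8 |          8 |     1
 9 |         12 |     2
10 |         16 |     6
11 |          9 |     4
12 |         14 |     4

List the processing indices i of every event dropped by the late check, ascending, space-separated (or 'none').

i=0 t=1 v=7: → [1,5); WM=-2
i=1 t=2 v=6: → [1,6); WM=-1
i=2 t=3 v=4: → [1,7); WM=0
i=3 t=2 v=5: → [1,7); WM=0
i=4 t=3 v=9: → [1,7); WM=0
i=5 t=6 v=6: → [1,10); WM=3
i=6 t=1 v=4: → [1,10); WM=3
i=7 t=7 v=1: → [1,11); WM=4
i=8 t=8 v=1: → [1,12); WM=5
i=9 t=12 v=2: → [12,16); WM=9
i=10 t=16 v=6: → [16,20); WM=13
i=11 t=9 v=4: DROP (t<13-3); WM=13
i=12 t=14 v=4: → [12,20); WM=13

11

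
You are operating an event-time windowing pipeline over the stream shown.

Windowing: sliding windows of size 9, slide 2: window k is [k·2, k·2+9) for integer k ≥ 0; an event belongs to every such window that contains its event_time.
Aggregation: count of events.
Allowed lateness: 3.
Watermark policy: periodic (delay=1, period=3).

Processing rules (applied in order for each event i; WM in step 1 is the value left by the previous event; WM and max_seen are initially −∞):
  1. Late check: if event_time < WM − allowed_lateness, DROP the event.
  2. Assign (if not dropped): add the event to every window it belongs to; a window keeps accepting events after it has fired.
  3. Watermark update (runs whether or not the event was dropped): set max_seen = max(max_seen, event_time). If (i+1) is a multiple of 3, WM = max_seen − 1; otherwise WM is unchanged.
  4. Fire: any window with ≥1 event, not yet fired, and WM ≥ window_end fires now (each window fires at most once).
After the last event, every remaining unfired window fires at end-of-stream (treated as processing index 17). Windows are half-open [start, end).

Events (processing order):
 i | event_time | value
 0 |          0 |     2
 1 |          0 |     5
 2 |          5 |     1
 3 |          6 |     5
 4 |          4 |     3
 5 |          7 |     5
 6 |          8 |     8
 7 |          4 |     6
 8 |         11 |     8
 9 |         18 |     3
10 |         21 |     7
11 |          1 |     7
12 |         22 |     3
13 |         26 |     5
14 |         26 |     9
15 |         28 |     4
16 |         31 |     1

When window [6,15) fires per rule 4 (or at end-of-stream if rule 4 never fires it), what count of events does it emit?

i=0 t=0 v=2: → [0,9); WM=−∞
i=1 t=0 v=5: → [0,9); WM=−∞
i=2 t=5 v=1: → [4,13),[2,11),[0,9); WM=4
i=3 t=6 v=5: → [6,15),[4,13),[2,11),[0,9); WM=4
i=4 t=4 v=3: → [4,13),[2,11),[0,9); WM=4
i=5 t=7 v=5: → [6,15),[4,13),[2,11),[0,9); WM=6
i=6 t=8 v=8: → [8,17),[6,15),[4,13),[2,11),[0,9); WM=6
i=7 t=4 v=6: → [4,13),[2,11),[0,9); WM=6
i=8 t=11 v=8: → [10,19),[8,17),[6,15),[4,13); WM=10; [0,9) fires=8
i=9 t=18 v=3: → [18,27),[16,25),[14,23),[12,21),[10,19); WM=10
i=10 t=21 v=7: → [20,29),[18,27),[16,25),[14,23); WM=10
i=11 t=1 v=7: DROP (t<10-3); WM=20; [2,11) fires=6 [4,13) fires=7 [6,15) fires=4 [8,17) fires=2 [10,19) fires=2
i=12 t=22 v=3: → [22,31),[20,29),[18,27),[16,25),[14,23); WM=20
i=13 t=26 v=5: → [26,35),[24,33),[22,31),[20,29),[18,27); WM=20
i=14 t=26 v=9: → [26,35),[24,33),[22,31),[20,29),[18,27); WM=25; [12,21) fires=1 [14,23) fires=3 [16,25) fires=3
i=15 t=28 v=4: → [28,37),[26,35),[24,33),[22,31),[20,29); WM=25
i=16 t=31 v=1: → [30,39),[28,37),[26,35),[24,33); WM=25

4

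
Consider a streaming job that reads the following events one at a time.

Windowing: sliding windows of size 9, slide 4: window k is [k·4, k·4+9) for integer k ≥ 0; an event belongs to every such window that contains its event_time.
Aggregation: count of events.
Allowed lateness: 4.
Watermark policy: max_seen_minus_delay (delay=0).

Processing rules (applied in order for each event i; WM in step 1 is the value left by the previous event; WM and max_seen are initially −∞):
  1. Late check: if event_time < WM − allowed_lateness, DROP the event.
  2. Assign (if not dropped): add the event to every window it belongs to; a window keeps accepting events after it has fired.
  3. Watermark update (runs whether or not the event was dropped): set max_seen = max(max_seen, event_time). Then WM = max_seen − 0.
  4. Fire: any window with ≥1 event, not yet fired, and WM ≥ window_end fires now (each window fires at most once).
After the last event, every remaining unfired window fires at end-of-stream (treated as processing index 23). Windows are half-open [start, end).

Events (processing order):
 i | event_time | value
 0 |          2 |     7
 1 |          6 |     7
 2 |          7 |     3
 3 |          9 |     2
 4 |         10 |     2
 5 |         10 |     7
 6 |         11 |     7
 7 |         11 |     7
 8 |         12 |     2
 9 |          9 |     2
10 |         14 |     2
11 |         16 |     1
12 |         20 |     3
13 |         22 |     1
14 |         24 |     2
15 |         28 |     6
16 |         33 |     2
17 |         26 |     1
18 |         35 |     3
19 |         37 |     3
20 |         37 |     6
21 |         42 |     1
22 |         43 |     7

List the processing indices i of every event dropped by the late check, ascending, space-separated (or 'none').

i=0 t=2 v=7: → [0,9); WM=2
i=1 t=6 v=7: → [4,13),[0,9); WM=6
i=2 t=7 v=3: → [4,13),[0,9); WM=7
i=3 t=9 v=2: → [8,17),[4,13); WM=9; [0,9) fires=3
i=4 t=10 v=2: → [8,17),[4,13); WM=10
i=5 t=10 v=7: → [8,17),[4,13); WM=10
i=6 t=11 v=7: → [8,17),[4,13); WM=11
i=7 t=11 v=7: → [8,17),[4,13); WM=11
i=8 t=12 v=2: → [12,21),[8,17),[4,13); WM=12
i=9 t=9 v=2: → [8,17),[4,13); WM=12
i=10 t=14 v=2: → [12,21),[8,17); WM=14; [4,13) fires=9
i=11 t=16 v=1: → [16,25),[12,21),[8,17); WM=16
i=12 t=20 v=3: → [20,29),[16,25),[12,21); WM=20; [8,17) fires=9
i=13 t=22 v=1: → [20,29),[16,25); WM=22; [12,21) fires=4
i=14 t=24 v=2: → [24,33),[20,29),[16,25); WM=24
i=15 t=28 v=6: → [28,37),[24,33),[20,29); WM=28; [16,25) fires=4
i=16 t=33 v=2: → [32,41),[28,37); WM=33; [20,29) fires=4 [24,33) fires=2
i=17 t=26 v=1: DROP (t<33-4); WM=33
i=18 t=35 v=3: → [32,41),[28,37); WM=35
i=19 t=37 v=3: → [36,45),[32,41); WM=37; [28,37) fires=3
i=20 t=37 v=6: → [36,45),[32,41); WM=37
i=21 t=42 v=1: → [40,49),[36,45); WM=42; [32,41) fires=4
i=22 t=43 v=7: → [40,49),[36,45); WM=43

17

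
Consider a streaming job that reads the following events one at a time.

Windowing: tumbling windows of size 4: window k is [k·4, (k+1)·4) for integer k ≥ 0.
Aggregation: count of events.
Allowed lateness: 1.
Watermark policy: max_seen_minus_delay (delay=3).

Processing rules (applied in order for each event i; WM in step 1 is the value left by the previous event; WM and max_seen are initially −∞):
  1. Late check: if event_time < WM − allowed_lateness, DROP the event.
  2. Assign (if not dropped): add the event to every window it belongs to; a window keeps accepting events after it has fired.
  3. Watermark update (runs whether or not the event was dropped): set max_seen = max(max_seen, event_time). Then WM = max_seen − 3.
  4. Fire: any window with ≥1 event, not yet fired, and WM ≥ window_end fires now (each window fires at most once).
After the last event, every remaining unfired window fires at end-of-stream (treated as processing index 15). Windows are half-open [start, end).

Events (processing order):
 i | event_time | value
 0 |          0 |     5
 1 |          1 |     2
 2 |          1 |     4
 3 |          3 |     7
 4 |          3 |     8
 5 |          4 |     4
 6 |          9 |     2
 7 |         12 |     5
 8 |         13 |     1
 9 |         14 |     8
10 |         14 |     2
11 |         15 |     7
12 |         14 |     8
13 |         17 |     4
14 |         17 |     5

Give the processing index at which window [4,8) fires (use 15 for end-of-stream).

7

i=0 t=0 v=5: → [0,4); WM=-3
i=1 t=1 v=2: → [0,4); WM=-2
i=2 t=1 v=4: → [0,4); WM=-2
i=3 t=3 v=7: → [0,4); WM=0
i=4 t=3 v=8: → [0,4); WM=0
i=5 t=4 v=4: → [4,8); WM=1
i=6 t=9 v=2: → [8,12); WM=6; [0,4) fires=5
i=7 t=12 v=5: → [12,16); WM=9; [4,8) fires=1
i=8 t=13 v=1: → [12,16); WM=10
i=9 t=14 v=8: → [12,16); WM=11
i=10 t=14 v=2: → [12,16); WM=11
i=11 t=15 v=7: → [12,16); WM=12; [8,12) fires=1
i=12 t=14 v=8: → [12,16); WM=12
i=13 t=17 v=4: → [16,20); WM=14
i=14 t=17 v=5: → [16,20); WM=14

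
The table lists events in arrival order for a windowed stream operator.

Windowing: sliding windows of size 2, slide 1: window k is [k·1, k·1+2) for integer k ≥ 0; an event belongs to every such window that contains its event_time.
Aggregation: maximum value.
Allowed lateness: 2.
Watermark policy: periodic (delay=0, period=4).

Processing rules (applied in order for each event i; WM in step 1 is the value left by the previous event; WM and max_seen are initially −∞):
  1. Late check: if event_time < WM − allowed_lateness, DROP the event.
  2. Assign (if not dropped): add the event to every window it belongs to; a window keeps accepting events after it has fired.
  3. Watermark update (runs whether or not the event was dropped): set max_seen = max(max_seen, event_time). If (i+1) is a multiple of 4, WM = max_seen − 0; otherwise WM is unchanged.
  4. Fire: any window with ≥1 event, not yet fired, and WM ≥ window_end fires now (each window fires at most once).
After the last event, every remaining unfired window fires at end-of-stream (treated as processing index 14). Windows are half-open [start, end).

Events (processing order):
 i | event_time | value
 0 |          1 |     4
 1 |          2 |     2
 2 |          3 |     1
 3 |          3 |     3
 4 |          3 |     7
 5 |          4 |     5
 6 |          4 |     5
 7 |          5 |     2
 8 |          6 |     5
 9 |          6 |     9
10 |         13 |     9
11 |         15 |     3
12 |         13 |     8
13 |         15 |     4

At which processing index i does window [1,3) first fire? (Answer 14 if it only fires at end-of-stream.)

i=0 t=1 v=4: → [1,3),[0,2); WM=−∞
i=1 t=2 v=2: → [2,4),[1,3); WM=−∞
i=2 t=3 v=1: → [3,5),[2,4); WM=−∞
i=3 t=3 v=3: → [3,5),[2,4); WM=3; [0,2) fires=4 [1,3) fires=4
i=4 t=3 v=7: → [3,5),[2,4); WM=3
i=5 t=4 v=5: → [4,6),[3,5); WM=3
i=6 t=4 v=5: → [4,6),[3,5); WM=3
i=7 t=5 v=2: → [5,7),[4,6); WM=5; [2,4) fires=7 [3,5) fires=7
i=8 t=6 v=5: → [6,8),[5,7); WM=5
i=9 t=6 v=9: → [6,8),[5,7); WM=5
i=10 t=13 v=9: → [13,15),[12,14); WM=5
i=11 t=15 v=3: → [15,17),[14,16); WM=15; [4,6) fires=5 [5,7) fires=9 [6,8) fires=9 [12,14) fires=9 [13,15) fires=9
i=12 t=13 v=8: → [13,15),[12,14); WM=15
i=13 t=15 v=4: → [15,17),[14,16); WM=15

3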